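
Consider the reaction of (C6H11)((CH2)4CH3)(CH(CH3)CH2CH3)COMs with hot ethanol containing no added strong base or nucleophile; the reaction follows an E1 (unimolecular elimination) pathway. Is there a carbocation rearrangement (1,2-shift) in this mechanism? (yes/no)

The first-formed carbocation is tertiary.
No single 1,2-shift to an adjacent carbon would produce a more-substituted cation than the one already present, so no rearrangement occurs.

no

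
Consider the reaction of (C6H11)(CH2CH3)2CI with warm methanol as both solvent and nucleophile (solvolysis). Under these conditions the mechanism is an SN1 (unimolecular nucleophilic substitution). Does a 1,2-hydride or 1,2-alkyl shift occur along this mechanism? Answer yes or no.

no

The first-formed carbocation is tertiary.
No single 1,2-shift to an adjacent carbon would produce a more-substituted cation than the one already present, so no rearrangement occurs.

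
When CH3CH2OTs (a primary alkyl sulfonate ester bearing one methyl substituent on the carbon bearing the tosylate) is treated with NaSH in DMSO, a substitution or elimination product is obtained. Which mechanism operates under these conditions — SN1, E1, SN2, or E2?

Conditions: a primary substrate with a strong nucleophile in the polar aprotic solvent DMSO.
These conditions are the textbook signature of the SN2 pathway.
An unhindered substrate with a strong nucleophile in a polar aprotic solvent favours one-step backside displacement.

SN2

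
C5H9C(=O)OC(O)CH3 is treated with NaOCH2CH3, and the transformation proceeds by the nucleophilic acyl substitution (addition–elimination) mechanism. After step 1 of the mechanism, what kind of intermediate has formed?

tetrahedral intermediate

Step 1: Nucleophilic addition of CH3CH2O⁻ to the acyl carbon breaks the π(C=O) bond and yields a tetrahedral, anionic intermediate.
After step 1 the species present is a tetrahedral intermediate.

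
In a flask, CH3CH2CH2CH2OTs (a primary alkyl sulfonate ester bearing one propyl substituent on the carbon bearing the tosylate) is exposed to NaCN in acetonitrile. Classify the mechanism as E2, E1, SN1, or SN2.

Conditions: a primary substrate with a strong nucleophile in the polar aprotic solvent acetonitrile.
These conditions are the textbook signature of the SN2 pathway.
An unhindered substrate with a strong nucleophile in a polar aprotic solvent favours one-step backside displacement.

SN2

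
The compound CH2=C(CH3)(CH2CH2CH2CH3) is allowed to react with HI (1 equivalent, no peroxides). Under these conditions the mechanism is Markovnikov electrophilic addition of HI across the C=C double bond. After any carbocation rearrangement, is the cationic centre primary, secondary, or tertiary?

Step 1: Protonation of the alkene by HI: the π bond acts as the nucleophile and picks up H⁺, giving the more stable (Markovnikov) tertiary carbocation. The H–I bond breaks heterolytically, releasing I⁻.
No single 1,2-shift to an adjacent carbon would give a more-substituted cation, so no rearrangement occurs.

tertiary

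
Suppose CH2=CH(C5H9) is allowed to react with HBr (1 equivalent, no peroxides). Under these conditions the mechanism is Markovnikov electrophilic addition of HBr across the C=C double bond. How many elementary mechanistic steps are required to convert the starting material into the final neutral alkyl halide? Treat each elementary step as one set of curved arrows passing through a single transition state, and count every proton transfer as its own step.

3

Step 1: The π electrons of the C=C bond attack a proton of HBr; Markovnikov addition places the new C–H on the less-substituted alkene carbon, so the positive charge ends up on the more-substituted carbon — a secondary carbocation. The H–Br bond breaks heterolytically, releasing Br⁻.
Step 2: Carbocation rearrangement: a 1,2-hydride shift from the adjacent cyclopentyl carbon converts the initially-formed secondary cation into the more stable tertiary cation.
Step 3: The Br⁻ anion donates a lone pair to the carbocation, forming the new C–Br σ-bond and giving the neutral alkyl halide.
Total: 3 elementary steps.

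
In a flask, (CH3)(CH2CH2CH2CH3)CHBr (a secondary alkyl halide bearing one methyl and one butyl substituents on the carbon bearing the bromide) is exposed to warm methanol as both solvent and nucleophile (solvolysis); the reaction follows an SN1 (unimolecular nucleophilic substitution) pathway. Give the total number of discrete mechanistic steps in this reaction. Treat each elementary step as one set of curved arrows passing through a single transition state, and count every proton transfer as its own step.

Step 1: Rate-determining heterolysis of the C–Br bond gives Br⁻ and a secondary carbocation.
(No 1,2-shift: no single shift to an adjacent carbon would give a more stable cation.)
Step 2: A lone pair on the oxygen of CH3OH attacks the carbocation, forming a new C–O σ-bond and an oxonium ion.
Step 3: Proton transfer from the O–H of the oxonium ion to a solvent molecule delivers the neutral ether.
Total: 3 elementary steps.

3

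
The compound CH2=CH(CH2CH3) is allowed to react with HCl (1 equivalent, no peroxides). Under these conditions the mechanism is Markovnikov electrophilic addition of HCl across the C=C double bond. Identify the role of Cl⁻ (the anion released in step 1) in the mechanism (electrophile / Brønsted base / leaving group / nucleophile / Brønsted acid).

nucleophile

Step 2: Nucleophilic attack by Cl⁻ on the carbocation completes the addition, giving R–Cl.
Cl⁻ (the anion released in step 1) donates an electron pair to form a new σ-bond to carbon — it is the nucleophile.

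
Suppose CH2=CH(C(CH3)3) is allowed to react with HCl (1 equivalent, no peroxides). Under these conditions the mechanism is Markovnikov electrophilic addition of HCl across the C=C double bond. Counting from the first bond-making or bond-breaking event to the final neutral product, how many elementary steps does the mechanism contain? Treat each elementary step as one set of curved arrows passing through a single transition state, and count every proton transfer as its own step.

3

Step 1: Protonation of the alkene by HCl: the π bond acts as the nucleophile and picks up H⁺, giving the more stable (Markovnikov) secondary carbocation. The H–Cl bond breaks heterolytically, releasing Cl⁻.
Step 2: A 1,2-methyl shift from the adjacent tert-butyl carbon moves the positive charge from the secondary centre to an adjacent carbon, generating a more stable tertiary carbocation.
Step 3: Cl⁻ captures the cation: a lone pair on Cl⁻ fills the empty p orbital, producing the alkyl halide product.
Total: 3 elementary steps.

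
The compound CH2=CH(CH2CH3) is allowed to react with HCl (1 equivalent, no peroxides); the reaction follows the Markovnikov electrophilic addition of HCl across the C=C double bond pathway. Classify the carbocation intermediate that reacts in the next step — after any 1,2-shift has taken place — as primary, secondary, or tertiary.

Step 1: The π electrons of the C=C bond attack a proton of HCl; Markovnikov addition places the new C–H on the less-substituted alkene carbon, so the positive charge ends up on the more-substituted carbon — a secondary carbocation. The H–Cl bond breaks heterolytically, releasing Cl⁻.
No single 1,2-shift to an adjacent carbon would give a more-substituted cation, so no rearrangement occurs.

secondary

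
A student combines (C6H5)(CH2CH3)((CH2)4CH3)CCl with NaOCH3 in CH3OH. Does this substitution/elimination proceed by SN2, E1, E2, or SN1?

E2

Conditions: a strong base with a tertiary substrate bearing a β-hydrogen.
These conditions are the textbook signature of the E2 pathway.
A strong (often hindered) base removes a β-H in concert with loss of the leaving group — bimolecular elimination.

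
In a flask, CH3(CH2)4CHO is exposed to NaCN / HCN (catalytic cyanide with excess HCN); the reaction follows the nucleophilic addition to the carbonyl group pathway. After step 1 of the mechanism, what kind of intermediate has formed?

Step 1: Nucleophilic addition: CN⁻ adds to the carbonyl carbon, pushing the π(C=O) electron pair onto oxygen and giving a tetrahedral alkoxide.
After step 1 the species present is a tetrahedral alkoxide intermediate.

tetrahedral alkoxide intermediate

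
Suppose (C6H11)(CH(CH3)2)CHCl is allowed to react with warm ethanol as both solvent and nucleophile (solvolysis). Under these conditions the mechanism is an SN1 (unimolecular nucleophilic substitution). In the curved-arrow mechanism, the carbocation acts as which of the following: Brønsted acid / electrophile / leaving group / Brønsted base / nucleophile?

electrophile

Step 3: CH3CH2OH donates an oxygen lone pair into the empty p orbital of the cation, giving a protonated ether (an oxonium ion).
The carbocation accepts an electron pair into an empty or π* orbital — it is the electrophile.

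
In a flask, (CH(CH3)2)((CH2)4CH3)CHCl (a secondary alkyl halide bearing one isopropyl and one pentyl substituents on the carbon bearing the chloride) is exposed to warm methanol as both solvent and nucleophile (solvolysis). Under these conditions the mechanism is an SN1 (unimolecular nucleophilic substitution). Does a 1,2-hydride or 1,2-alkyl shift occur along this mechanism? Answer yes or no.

yes

The first-formed carbocation is secondary.
The adjacent isopropyl carbon already bears 2 other carbon substituents and has a hydrogen to migrate; after a 1,2-hydride shift from that carbon the positive charge sits on a tertiary centre.
Tertiary is more stable than secondary, so the shift occurs.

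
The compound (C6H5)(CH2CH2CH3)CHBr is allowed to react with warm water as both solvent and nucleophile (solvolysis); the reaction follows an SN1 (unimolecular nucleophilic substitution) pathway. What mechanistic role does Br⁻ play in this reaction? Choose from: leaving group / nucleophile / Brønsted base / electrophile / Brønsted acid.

Step 1: Rate-determining heterolysis of the C–Br bond gives Br⁻ and a secondary carbocation.
Br⁻ departs with both electrons of the breaking σ-bond — that is the definition of a leaving group.

leaving group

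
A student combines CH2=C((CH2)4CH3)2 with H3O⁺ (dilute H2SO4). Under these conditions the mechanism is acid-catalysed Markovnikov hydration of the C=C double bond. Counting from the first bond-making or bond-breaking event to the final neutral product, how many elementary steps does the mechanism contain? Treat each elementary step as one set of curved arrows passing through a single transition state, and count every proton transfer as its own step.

3

Step 1: The π electrons of the C=C bond attack a proton of H3O⁺; Markovnikov addition places the new C–H on the less-substituted alkene carbon, so the positive charge ends up on the more-substituted carbon — a tertiary carbocation. H2O is released.
(No 1,2-shift: no single shift to an adjacent carbon would give a more stable cation.)
Step 2: Water acts as the nucleophile: an oxygen lone pair bonds to the cationic carbon, giving an oxonium-ion intermediate.
Step 3: Deprotonation of the oxonium ion by a water molecule delivers the neutral alcohol and regenerates the acid catalyst.
Total: 3 elementary steps.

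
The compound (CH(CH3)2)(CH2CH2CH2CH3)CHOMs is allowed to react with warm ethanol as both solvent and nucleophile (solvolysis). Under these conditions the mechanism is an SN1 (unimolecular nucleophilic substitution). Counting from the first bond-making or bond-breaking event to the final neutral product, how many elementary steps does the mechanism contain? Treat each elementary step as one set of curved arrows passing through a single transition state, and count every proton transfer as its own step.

4

Step 1: The C–O bond breaks with both electrons going to the mesylate; MsO⁻ leaves and a secondary carbocation remains.
Step 2: A 1,2-hydride shift from the adjacent isopropyl carbon moves the positive charge from the secondary centre to an adjacent carbon, generating a more stable tertiary carbocation.
Step 3: Nucleophilic capture: the oxygen of CH3CH2OH bonds to the cationic carbon, producing an oxonium-ion intermediate.
Step 4: A second solvent molecule removes the proton on oxygen, giving the neutral ether product.
Total: 4 elementary steps.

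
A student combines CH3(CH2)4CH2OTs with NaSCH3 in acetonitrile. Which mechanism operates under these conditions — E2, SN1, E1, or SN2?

SN2

Conditions: a primary substrate with a strong nucleophile in the polar aprotic solvent acetonitrile.
These conditions are the textbook signature of the SN2 pathway.
An unhindered substrate with a strong nucleophile in a polar aprotic solvent favours one-step backside displacement.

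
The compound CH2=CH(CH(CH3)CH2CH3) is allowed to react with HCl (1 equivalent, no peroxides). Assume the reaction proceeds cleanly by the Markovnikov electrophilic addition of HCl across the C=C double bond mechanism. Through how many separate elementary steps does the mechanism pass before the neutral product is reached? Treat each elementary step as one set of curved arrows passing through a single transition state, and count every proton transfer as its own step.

3

Step 1: Protonation of the alkene by HCl: the π bond acts as the nucleophile and picks up H⁺, giving the more stable (Markovnikov) secondary carbocation. The H–Cl bond breaks heterolytically, releasing Cl⁻.
Step 2: A 1,2-hydride shift from the adjacent sec-butyl carbon moves the positive charge from the secondary centre to an adjacent carbon, generating a more stable tertiary carbocation.
Step 3: Cl⁻ captures the cation: a lone pair on Cl⁻ fills the empty p orbital, producing the alkyl halide product.
Total: 3 elementary steps.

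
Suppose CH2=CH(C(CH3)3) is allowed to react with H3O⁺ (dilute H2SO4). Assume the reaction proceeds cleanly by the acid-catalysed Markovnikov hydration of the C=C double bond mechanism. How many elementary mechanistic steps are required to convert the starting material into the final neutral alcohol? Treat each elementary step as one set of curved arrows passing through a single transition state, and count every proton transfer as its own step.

Step 1: Protonation of the alkene by H3O⁺: the π bond acts as the nucleophile and picks up H⁺, giving the more stable (Markovnikov) secondary carbocation. H2O is released.
Step 2: Carbocation rearrangement: a 1,2-methyl shift from the adjacent tert-butyl carbon converts the initially-formed secondary cation into the more stable tertiary cation.
Step 3: A lone pair on the oxygen of H2O attacks the carbocation, forming a C–O bond and an oxonium ion (a protonated alcohol).
Step 4: Deprotonation of the oxonium ion by a water molecule delivers the neutral alcohol and regenerates the acid catalyst.
Total: 4 elementary steps.

4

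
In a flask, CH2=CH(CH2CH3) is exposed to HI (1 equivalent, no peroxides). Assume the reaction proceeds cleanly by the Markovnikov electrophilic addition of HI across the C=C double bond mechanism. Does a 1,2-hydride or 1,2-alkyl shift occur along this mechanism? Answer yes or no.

no

The first-formed carbocation is secondary.
No single 1,2-shift to an adjacent carbon would produce a more-substituted cation than the one already present, so no rearrangement occurs.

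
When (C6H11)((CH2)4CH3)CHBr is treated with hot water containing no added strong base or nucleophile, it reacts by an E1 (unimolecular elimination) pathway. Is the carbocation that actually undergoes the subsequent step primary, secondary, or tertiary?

tertiary

Step 1: Rate-determining heterolysis of the C–Br bond gives Br⁻ and a secondary carbocation.
Step 2: Carbocation rearrangement: a 1,2-hydride shift from the adjacent cyclohexyl carbon converts the initially-formed secondary cation into the more stable tertiary cation.
The cation rearranges from secondary to tertiary via a 1,2-hydride shift from the adjacent cyclohexyl carbon; the tertiary cation is what reacts next.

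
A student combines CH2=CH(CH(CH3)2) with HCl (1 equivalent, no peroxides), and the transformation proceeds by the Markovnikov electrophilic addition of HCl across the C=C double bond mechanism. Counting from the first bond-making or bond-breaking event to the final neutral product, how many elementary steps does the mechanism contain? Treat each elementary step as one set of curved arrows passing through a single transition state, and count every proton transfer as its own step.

3

Step 1: The π electrons of the C=C bond attack a proton of HCl; Markovnikov addition places the new C–H on the less-substituted alkene carbon, so the positive charge ends up on the more-substituted carbon — a secondary carbocation. The H–Cl bond breaks heterolytically, releasing Cl⁻.
Step 2: A 1,2-hydride shift from the adjacent isopropyl carbon moves the positive charge from the secondary centre to an adjacent carbon, generating a more stable tertiary carbocation.
Step 3: Cl⁻ captures the cation: a lone pair on Cl⁻ fills the empty p orbital, producing the alkyl halide product.
Total: 3 elementary steps.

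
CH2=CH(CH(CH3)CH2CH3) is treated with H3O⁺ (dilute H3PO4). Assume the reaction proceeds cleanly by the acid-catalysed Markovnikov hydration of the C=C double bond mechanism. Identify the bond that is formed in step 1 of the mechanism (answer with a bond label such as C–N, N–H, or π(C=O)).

C–H

Step 1: Protonation of the alkene by H3O⁺: the π bond acts as the nucleophile and picks up H⁺, giving the more stable (Markovnikov) secondary carbocation. H2O is released.
The bond formed in this step is the C–H bond.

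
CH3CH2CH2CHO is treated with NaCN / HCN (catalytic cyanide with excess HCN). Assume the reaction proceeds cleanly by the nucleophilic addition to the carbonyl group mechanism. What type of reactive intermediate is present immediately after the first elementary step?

Step 1: Nucleophilic addition: CN⁻ adds to the carbonyl carbon, pushing the π(C=O) electron pair onto oxygen and giving a tetrahedral alkoxide.
After step 1 the species present is a tetrahedral alkoxide intermediate.

tetrahedral alkoxide intermediate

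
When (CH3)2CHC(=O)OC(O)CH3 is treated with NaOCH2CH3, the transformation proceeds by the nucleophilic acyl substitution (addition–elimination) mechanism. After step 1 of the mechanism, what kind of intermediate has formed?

Step 1: A lone pair on the O of CH3CH2O⁻ attacks the electrophilic acyl carbon; the π(C=O) electrons move onto oxygen, giving a tetrahedral intermediate.
After step 1 the species present is a tetrahedral intermediate.

tetrahedral intermediate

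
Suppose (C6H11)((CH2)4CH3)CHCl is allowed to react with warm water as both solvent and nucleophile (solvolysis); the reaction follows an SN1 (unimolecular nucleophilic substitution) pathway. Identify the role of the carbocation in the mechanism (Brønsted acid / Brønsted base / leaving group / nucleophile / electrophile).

Step 3: Nucleophilic capture: the oxygen of H2O bonds to the cationic carbon, producing an oxonium-ion intermediate.
The carbocation accepts an electron pair into an empty or π* orbital — it is the electrophile.

electrophile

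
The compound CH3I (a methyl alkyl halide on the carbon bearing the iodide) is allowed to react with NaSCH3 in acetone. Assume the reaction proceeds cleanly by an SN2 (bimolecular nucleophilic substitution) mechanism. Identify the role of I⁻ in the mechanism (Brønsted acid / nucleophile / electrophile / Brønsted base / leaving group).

Step 1: Backside attack by CH3S⁻ on the carbon bearing the iodide: the new C–S bond forms as the C–I bond breaks, with Walden inversion at carbon.
I⁻ departs with both electrons of the breaking σ-bond — that is the definition of a leaving group.

leaving group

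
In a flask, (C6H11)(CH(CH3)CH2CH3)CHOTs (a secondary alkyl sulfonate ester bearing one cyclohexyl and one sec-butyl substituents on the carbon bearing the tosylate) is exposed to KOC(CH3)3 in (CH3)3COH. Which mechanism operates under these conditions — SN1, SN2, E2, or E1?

E2

Conditions: a strong/bulky base with a secondary substrate bearing a β-hydrogen.
These conditions are the textbook signature of the E2 pathway.
A strong (often hindered) base removes a β-H in concert with loss of the leaving group — bimolecular elimination.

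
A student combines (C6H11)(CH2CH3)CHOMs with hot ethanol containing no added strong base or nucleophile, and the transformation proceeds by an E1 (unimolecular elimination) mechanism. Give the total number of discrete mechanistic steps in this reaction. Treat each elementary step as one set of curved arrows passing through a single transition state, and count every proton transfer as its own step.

Step 1: The C–O bond breaks with both electrons going to the mesylate; MsO⁻ leaves and a secondary carbocation remains.
Step 2: A hydride (H with its bonding pair) migrates from the adjacent cyclohexyl carbon to the cationic centre — a 1,2-hydride shift — upgrading the secondary cation to a tertiary one.
Step 3: A weak base (an ethanol molecule from the solvent) removes a proton from a carbon adjacent to the cationic centre; the electrons of that C–H bond become the new π(C=C) bond, giving the alkene.
Total: 3 elementary steps.

3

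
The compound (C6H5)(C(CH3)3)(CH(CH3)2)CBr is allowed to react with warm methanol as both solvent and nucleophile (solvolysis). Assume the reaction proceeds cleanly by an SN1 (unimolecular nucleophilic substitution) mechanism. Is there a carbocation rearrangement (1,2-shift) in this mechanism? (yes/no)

The first-formed carbocation is tertiary.
No single 1,2-shift to an adjacent carbon would produce a more-substituted cation than the one already present, so no rearrangement occurs.

no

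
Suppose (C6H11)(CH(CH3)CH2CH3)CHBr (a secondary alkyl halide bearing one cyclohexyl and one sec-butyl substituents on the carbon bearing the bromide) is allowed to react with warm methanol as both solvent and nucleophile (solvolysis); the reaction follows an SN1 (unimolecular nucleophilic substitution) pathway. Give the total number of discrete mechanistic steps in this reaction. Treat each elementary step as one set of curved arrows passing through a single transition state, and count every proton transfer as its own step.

4

Step 1: Ionisation: the C–Br σ-bond cleaves heterolytically; both bonding electrons depart with Br⁻, leaving a secondary carbocation at the α-carbon.
Step 2: A hydride (H with its bonding pair) migrates from the adjacent cyclohexyl carbon to the cationic centre — a 1,2-hydride shift — upgrading the secondary cation to a tertiary one.
Step 3: CH3OH donates an oxygen lone pair into the empty p orbital of the cation, giving a protonated ether (an oxonium ion).
Step 4: A second solvent molecule removes the proton on oxygen, giving the neutral ether product.
Total: 4 elementary steps.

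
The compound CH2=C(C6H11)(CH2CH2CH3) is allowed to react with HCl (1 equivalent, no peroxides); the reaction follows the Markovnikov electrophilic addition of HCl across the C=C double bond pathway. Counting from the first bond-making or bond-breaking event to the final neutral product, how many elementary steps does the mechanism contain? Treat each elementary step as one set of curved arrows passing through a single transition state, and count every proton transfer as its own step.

2

Step 1: The π electrons of the C=C bond attack a proton of HCl; Markovnikov addition places the new C–H on the less-substituted alkene carbon, so the positive charge ends up on the more-substituted carbon — a tertiary carbocation. The H–Cl bond breaks heterolytically, releasing Cl⁻.
(No 1,2-shift: no single shift to an adjacent carbon would give a more stable cation.)
Step 2: Cl⁻ captures the cation: a lone pair on Cl⁻ fills the empty p orbital, producing the alkyl halide product.
Total: 2 elementary steps.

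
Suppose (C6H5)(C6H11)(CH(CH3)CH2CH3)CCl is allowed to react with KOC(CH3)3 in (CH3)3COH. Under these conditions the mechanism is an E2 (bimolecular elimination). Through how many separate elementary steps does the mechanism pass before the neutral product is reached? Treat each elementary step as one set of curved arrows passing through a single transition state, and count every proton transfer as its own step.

Step 1: In one step, (CH3)3CO⁻ pulls off a β-proton, the C–Cl bond cleaves, and a C=C double bond forms between the α- and β-carbons (E2, anti elimination).
Total: 1 elementary step.

1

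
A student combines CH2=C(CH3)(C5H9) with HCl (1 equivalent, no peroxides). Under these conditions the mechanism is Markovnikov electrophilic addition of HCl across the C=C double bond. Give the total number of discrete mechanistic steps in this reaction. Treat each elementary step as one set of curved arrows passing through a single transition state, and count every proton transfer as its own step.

Step 1: Protonation of the alkene by HCl: the π bond acts as the nucleophile and picks up H⁺, giving the more stable (Markovnikov) tertiary carbocation. The H–Cl bond breaks heterolytically, releasing Cl⁻.
(No 1,2-shift: no single shift to an adjacent carbon would give a more stable cation.)
Step 2: Cl⁻ captures the cation: a lone pair on Cl⁻ fills the empty p orbital, producing the alkyl halide product.
Total: 2 elementary steps.

2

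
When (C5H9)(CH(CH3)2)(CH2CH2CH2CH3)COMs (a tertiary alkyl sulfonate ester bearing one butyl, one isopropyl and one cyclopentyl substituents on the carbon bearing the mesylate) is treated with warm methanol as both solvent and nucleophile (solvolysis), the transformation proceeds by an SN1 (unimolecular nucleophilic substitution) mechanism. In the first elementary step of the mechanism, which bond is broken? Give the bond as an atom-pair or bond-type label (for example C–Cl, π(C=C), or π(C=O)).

C–O

Step 1: Unassisted departure of MsO⁻ (taking the C–O bonding pair) generates a tertiary carbocation.
The bond broken in this step is the C–O bond.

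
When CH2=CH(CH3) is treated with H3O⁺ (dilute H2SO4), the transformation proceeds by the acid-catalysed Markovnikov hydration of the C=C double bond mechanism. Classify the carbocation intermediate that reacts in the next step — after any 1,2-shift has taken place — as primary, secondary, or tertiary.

Step 1: The π electrons of the C=C bond attack a proton of H3O⁺; Markovnikov addition places the new C–H on the less-substituted alkene carbon, so the positive charge ends up on the more-substituted carbon — a secondary carbocation. H2O is released.
No single 1,2-shift to an adjacent carbon would give a more-substituted cation, so no rearrangement occurs.

secondary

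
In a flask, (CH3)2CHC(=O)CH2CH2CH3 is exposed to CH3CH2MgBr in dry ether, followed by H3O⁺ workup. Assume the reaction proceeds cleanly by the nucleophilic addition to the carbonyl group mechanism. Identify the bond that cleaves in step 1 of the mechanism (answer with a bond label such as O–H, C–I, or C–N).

π(C=O)

Step 1: the carbanion-like carbon of CH3CH2MgBr attacks the sp² carbonyl carbon; the C=O π bond breaks and the electrons end up as a lone pair on the alkoxide oxygen of the tetrahedral intermediate.
The bond broken in this step is the π(C=O) bond.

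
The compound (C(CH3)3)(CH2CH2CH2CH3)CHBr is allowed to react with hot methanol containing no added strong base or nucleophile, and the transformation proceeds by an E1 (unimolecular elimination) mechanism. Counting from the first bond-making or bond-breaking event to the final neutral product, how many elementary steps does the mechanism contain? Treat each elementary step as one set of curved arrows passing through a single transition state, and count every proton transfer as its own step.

Step 1: Unassisted departure of Br⁻ (taking the C–Br bonding pair) generates a secondary carbocation.
Step 2: A methyl group with its bonding pair migrates from the adjacent tert-butyl carbon to the cationic centre — a 1,2-methyl shift — upgrading the secondary cation to a tertiary one.
Step 3: A methanol molecule (solvent) deprotonates a β-carbon; as the C–H bond breaks, those electrons form the new alkene π bond.
Total: 3 elementary steps.

3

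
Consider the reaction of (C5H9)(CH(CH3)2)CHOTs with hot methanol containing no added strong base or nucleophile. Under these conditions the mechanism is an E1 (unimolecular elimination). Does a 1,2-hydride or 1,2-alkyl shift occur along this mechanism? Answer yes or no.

The first-formed carbocation is secondary.
The adjacent cyclopentyl carbon already bears 2 other carbon substituents and has a hydrogen to migrate; after a 1,2-hydride shift from that carbon the positive charge sits on a tertiary centre.
Tertiary is more stable than secondary, so the shift occurs.

yes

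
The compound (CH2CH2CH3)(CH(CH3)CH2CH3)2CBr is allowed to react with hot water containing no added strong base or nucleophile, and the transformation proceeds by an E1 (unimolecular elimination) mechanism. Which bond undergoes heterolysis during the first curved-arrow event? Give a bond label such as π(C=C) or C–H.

C–Br

Step 1: Rate-determining heterolysis of the C–Br bond gives Br⁻ and a tertiary carbocation.
The bond broken in this step is the C–Br bond.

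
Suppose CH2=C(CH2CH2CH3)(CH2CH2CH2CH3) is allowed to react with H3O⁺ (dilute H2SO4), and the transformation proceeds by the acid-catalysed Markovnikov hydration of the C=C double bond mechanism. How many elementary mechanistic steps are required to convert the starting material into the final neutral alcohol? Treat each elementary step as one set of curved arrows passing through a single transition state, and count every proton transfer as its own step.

Step 1: The π electrons of the C=C bond attack a proton of H3O⁺; Markovnikov addition places the new C–H on the less-substituted alkene carbon, so the positive charge ends up on the more-substituted carbon — a tertiary carbocation. H2O is released.
(No 1,2-shift: no single shift to an adjacent carbon would give a more stable cation.)
Step 2: Water acts as the nucleophile: an oxygen lone pair bonds to the cationic carbon, giving an oxonium-ion intermediate.
Step 3: H2O removes a proton from the oxonium oxygen, regenerating H3O⁺ and giving the neutral alcohol.
Total: 3 elementary steps.

3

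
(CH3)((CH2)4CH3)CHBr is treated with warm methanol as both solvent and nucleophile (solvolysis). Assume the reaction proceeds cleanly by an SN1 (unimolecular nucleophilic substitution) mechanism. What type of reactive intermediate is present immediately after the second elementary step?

oxonium ion

Step 1: Rate-determining heterolysis of the C–Br bond gives Br⁻ and a secondary carbocation.
Step 2: Nucleophilic capture: the oxygen of CH3OH bonds to the cationic carbon, producing an oxonium-ion intermediate.
After step 2 the species present is an oxonium ion.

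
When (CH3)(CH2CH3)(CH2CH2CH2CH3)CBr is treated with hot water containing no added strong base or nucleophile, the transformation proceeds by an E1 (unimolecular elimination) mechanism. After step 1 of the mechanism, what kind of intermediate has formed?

Step 1: Rate-determining heterolysis of the C–Br bond gives Br⁻ and a tertiary carbocation.
After step 1 the species present is a tertiary carbocation.

tertiary carbocation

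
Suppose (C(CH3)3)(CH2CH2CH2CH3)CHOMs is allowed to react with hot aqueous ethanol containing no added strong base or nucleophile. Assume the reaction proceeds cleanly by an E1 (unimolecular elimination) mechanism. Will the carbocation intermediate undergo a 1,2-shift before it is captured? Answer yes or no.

The first-formed carbocation is secondary.
The adjacent tert-butyl carbon has no hydrogen but bears methyl groups; migration of one methyl with its bonding pair (a 1,2-methyl shift) places the charge on a tertiary centre.
Tertiary is more stable than secondary, so the shift occurs.

yes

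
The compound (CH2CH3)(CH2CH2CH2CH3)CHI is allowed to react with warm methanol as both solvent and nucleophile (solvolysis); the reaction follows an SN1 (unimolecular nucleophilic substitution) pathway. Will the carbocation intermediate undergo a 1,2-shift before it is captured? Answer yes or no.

The first-formed carbocation is secondary.
No single 1,2-shift to an adjacent carbon would produce a more-substituted cation than the one already present, so no rearrangement occurs.

no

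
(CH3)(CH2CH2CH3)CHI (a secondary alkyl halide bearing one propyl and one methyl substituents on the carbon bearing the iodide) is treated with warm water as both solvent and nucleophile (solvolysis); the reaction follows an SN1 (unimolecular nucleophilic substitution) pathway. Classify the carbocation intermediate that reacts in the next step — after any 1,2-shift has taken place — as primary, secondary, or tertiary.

secondary

Step 1: Rate-determining heterolysis of the C–I bond gives I⁻ and a secondary carbocation.
No single 1,2-shift to an adjacent carbon would give a more-substituted cation, so no rearrangement occurs.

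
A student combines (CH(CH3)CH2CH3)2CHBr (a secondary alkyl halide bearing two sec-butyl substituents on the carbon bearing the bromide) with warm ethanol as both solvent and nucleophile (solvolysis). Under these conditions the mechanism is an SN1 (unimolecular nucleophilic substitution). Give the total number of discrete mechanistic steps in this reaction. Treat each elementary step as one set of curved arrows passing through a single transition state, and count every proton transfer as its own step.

Step 1: Unassisted departure of Br⁻ (taking the C–Br bonding pair) generates a secondary carbocation.
Step 2: A 1,2-hydride shift from the adjacent sec-butyl carbon moves the positive charge from the secondary centre to an adjacent carbon, generating a more stable tertiary carbocation.
Step 3: A lone pair on the oxygen of CH3CH2OH attacks the carbocation, forming a new C–O σ-bond and an oxonium ion.
Step 4: Proton transfer from the O–H of the oxonium ion to a solvent molecule delivers the neutral ether.
Total: 4 elementary steps.

4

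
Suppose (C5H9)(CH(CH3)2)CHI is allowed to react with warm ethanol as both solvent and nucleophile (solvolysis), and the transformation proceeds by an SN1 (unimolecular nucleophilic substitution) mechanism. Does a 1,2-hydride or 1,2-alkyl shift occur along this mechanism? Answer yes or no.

yes

The first-formed carbocation is secondary.
The adjacent cyclopentyl carbon already bears 2 other carbon substituents and has a hydrogen to migrate; after a 1,2-hydride shift from that carbon the positive charge sits on a tertiary centre.
Tertiary is more stable than secondary, so the shift occurs.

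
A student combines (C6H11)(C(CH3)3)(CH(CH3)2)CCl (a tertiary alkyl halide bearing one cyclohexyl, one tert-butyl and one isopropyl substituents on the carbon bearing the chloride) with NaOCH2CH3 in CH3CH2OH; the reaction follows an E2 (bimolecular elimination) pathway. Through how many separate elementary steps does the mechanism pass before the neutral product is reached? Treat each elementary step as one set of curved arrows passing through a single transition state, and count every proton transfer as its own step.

Step 1: In one step, CH3CH2O⁻ pulls off a β-proton, the C–Cl bond cleaves, and a C=C double bond forms between the α- and β-carbons (E2, anti elimination).
Total: 1 elementary step.

1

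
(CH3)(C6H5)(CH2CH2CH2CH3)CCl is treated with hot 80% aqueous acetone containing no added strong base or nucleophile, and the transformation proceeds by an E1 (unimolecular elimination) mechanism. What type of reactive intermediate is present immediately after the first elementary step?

Step 1: Rate-determining heterolysis of the C–Cl bond gives Cl⁻ and a tertiary carbocation.
After step 1 the species present is a tertiary carbocation.

tertiary carbocation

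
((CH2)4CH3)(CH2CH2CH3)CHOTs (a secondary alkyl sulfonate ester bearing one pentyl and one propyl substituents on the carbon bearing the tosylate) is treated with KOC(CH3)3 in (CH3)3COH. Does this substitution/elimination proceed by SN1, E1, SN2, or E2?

Conditions: a strong/bulky base with a secondary substrate bearing a β-hydrogen.
These conditions are the textbook signature of the E2 pathway.
A strong (often hindered) base removes a β-H in concert with loss of the leaving group — bimolecular elimination.

E2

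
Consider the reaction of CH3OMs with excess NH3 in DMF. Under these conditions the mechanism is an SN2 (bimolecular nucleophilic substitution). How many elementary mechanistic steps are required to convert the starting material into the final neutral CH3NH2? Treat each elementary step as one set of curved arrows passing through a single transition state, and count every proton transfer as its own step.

2

Step 1: A lone pair on the N of NH3 attacks the α-carbon from the back side while the C–O bond breaks; both bonding electrons leave with MsO⁻. The product of this concerted step is an alkylammonium ion.
Step 2: A second equivalent of NH3 removes a proton from the N, giving the neutral product.
Total: 2 elementary steps.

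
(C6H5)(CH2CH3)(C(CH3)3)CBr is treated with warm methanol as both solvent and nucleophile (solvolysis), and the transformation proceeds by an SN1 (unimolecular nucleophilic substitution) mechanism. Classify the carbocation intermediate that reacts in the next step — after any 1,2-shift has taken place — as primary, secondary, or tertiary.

tertiary

Step 1: The C–Br bond breaks with both electrons going to the bromide; Br⁻ leaves and a tertiary carbocation remains.
No single 1,2-shift to an adjacent carbon would give a more-substituted cation, so no rearrangement occurs.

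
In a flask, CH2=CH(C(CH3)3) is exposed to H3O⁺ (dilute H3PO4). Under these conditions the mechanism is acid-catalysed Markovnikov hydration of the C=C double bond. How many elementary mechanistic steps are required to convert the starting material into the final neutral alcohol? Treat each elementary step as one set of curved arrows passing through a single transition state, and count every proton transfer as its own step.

Step 1: Protonation of the alkene by H3O⁺: the π bond acts as the nucleophile and picks up H⁺, giving the more stable (Markovnikov) secondary carbocation. H2O is released.
Step 2: A 1,2-methyl shift from the adjacent tert-butyl carbon moves the positive charge from the secondary centre to an adjacent carbon, generating a more stable tertiary carbocation.
Step 3: A lone pair on the oxygen of H2O attacks the carbocation, forming a C–O bond and an oxonium ion (a protonated alcohol).
Step 4: Proton transfer from the O–H of the oxonium ion to H2O completes the catalytic cycle and yields the alcohol.
Total: 4 elementary steps.

4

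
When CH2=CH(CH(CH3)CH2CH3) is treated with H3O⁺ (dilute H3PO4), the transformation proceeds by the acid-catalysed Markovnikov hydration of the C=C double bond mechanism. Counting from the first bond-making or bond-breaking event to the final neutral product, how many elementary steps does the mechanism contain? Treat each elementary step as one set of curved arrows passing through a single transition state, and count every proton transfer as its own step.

4

Step 1: Electrophilic addition begins with the π(C=C) electrons forming a bond to the proton of H3O⁺. Following Markovnikov's rule, the resulting cation is secondary. H2O is released.
Step 2: Carbocation rearrangement: a 1,2-hydride shift from the adjacent sec-butyl carbon converts the initially-formed secondary cation into the more stable tertiary cation.
Step 3: Nucleophilic capture of the cation by H2O produces the protonated alcohol (an oxonium ion).
Step 4: Deprotonation of the oxonium ion by a water molecule delivers the neutral alcohol and regenerates the acid catalyst.
Total: 4 elementary steps.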